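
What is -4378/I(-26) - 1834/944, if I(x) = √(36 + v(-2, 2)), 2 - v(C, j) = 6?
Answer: -917/472 - 2189*√2/4 ≈ -775.87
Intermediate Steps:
v(C, j) = -4 (v(C, j) = 2 - 1*6 = 2 - 6 = -4)
I(x) = 4*√2 (I(x) = √(36 - 4) = √32 = 4*√2)
-4378/I(-26) - 1834/944 = -4378*√2/8 - 1834/944 = -2189*√2/4 - 1834*1/944 = -2189*√2/4 - 917/472 = -917/472 - 2189*√2/4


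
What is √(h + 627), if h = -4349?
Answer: I*√3722 ≈ 61.008*I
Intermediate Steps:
√(h + 627) = √(-4349 + 627) = √(-3722) = I*√3722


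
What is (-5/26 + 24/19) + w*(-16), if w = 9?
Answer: -70607/494 ≈ -142.93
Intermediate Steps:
(-5/26 + 24/19) + w*(-16) = (-5/26 + 24/19) + 9*(-16) = (-5*1/26 + 24*(1/19)) - 144 = (-5/26 + 24/19) - 144 = 529/494 - 144 = -70607/494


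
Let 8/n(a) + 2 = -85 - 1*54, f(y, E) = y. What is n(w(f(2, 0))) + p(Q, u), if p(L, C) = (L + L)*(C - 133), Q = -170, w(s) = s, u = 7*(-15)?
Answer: 11409712/141 ≈ 80920.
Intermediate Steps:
u = -105
p(L, C) = 2*L*(-133 + C) (p(L, C) = (2*L)*(-133 + C) = 2*L*(-133 + C))
n(a) = -8/141 (n(a) = 8/(-2 + (-85 - 1*54)) = 8/(-2 + (-85 - 54)) = 8/(-2 - 139) = 8/(-141) = 8*(-1/141) = -8/141)
n(w(f(2, 0))) + p(Q, u) = -8/141 + 2*(-170)*(-133 - 105) = -8/141 + 2*(-170)*(-238) = -8/141 + 80920 = 11409712/141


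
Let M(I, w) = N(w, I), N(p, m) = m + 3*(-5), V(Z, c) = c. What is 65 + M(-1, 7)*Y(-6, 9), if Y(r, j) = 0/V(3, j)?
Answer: 65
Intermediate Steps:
N(p, m) = -15 + m (N(p, m) = m - 15 = -15 + m)
Y(r, j) = 0 (Y(r, j) = 0/j = 0)
M(I, w) = -15 + I
65 + M(-1, 7)*Y(-6, 9) = 65 + (-15 - 1)*0 = 65 - 16*0 = 65 + 0 = 65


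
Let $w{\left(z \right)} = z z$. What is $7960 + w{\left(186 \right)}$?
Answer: $42556$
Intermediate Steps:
$w{\left(z \right)} = z^{2}$
$7960 + w{\left(186 \right)} = 7960 + 186^{2} = 7960 + 34596 = 42556$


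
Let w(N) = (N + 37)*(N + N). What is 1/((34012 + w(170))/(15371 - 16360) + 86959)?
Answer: 989/85898059 ≈ 1.1514e-5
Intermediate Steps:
w(N) = 2*N*(37 + N) (w(N) = (37 + N)*(2*N) = 2*N*(37 + N))
1/((34012 + w(170))/(15371 - 16360) + 86959) = 1/((34012 + 2*170*(37 + 170))/(15371 - 16360) + 86959) = 1/((34012 + 2*170*207)/(-989) + 86959) = 1/((34012 + 70380)*(-1/989) + 86959) = 1/(104392*(-1/989) + 86959) = 1/(-104392/989 + 86959) = 1/(85898059/989) = 989/85898059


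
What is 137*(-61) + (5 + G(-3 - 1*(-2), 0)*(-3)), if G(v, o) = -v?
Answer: -8355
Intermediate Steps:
137*(-61) + (5 + G(-3 - 1*(-2), 0)*(-3)) = 137*(-61) + (5 - (-3 - 1*(-2))*(-3)) = -8357 + (5 - (-3 + 2)*(-3)) = -8357 + (5 - 1*(-1)*(-3)) = -8357 + (5 + 1*(-3)) = -8357 + (5 - 3) = -8357 + 2 = -8355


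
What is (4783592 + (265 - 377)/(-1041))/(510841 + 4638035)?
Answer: 1244929846/1339994979 ≈ 0.92906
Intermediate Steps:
(4783592 + (265 - 377)/(-1041))/(510841 + 4638035) = (4783592 - 112*(-1/1041))/5148876 = (4783592 + 112/1041)*(1/5148876) = (4979719384/1041)*(1/5148876) = 1244929846/1339994979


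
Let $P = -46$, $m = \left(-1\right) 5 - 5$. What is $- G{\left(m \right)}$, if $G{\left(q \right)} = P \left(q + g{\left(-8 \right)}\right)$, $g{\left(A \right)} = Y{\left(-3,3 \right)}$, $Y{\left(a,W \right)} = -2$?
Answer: $-552$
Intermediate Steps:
$g{\left(A \right)} = -2$
$m = -10$ ($m = -5 - 5 = -10$)
$G{\left(q \right)} = 92 - 46 q$ ($G{\left(q \right)} = - 46 \left(q - 2\right) = - 46 \left(-2 + q\right) = 92 - 46 q$)
$- G{\left(m \right)} = - (92 - -460) = - (92 + 460) = \left(-1\right) 552 = -552$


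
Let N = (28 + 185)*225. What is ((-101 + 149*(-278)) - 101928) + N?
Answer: -95526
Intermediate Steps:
N = 47925 (N = 213*225 = 47925)
((-101 + 149*(-278)) - 101928) + N = ((-101 + 149*(-278)) - 101928) + 47925 = ((-101 - 41422) - 101928) + 47925 = (-41523 - 101928) + 47925 = -143451 + 47925 = -95526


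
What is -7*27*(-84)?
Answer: 15876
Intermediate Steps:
-7*27*(-84) = -189*(-84) = 15876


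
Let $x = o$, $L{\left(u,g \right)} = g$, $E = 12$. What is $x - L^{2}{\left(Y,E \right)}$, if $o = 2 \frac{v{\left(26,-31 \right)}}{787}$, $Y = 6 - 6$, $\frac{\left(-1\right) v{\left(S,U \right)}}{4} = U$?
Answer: $- \frac{113080}{787} \approx -143.68$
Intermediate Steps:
$v{\left(S,U \right)} = - 4 U$
$Y = 0$ ($Y = 6 - 6 = 0$)
$o = \frac{248}{787}$ ($o = 2 \frac{\left(-4\right) \left(-31\right)}{787} = 2 \cdot 124 \cdot \frac{1}{787} = 2 \cdot \frac{124}{787} = \frac{248}{787} \approx 0.31512$)
$x = \frac{248}{787} \approx 0.31512$
$x - L^{2}{\left(Y,E \right)} = \frac{248}{787} - 12^{2} = \frac{248}{787} - 144 = - \frac{113080}{787}$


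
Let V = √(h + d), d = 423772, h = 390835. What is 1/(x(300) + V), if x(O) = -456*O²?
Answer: -41040000/1684281599185393 - √814607/1684281599185393 ≈ -2.4367e-8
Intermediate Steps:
V = √814607 (V = √(390835 + 423772) = √814607 ≈ 902.56)
1/(x(300) + V) = 1/(-456*300² + √814607) = 1/(-456*90000 + √814607) = 1/(-41040000 + √814607)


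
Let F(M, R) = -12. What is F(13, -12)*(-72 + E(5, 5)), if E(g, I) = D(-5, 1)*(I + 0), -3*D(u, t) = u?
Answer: 764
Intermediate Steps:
D(u, t) = -u/3
E(g, I) = 5*I/3 (E(g, I) = (-1/3*(-5))*(I + 0) = 5*I/3)
F(13, -12)*(-72 + E(5, 5)) = -12*(-72 + (5/3)*5) = -12*(-72 + 25/3) = -12*(-191/3) = 764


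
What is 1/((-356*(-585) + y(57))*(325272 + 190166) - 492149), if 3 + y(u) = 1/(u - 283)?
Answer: 113/12129767716402 ≈ 9.3159e-12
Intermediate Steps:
y(u) = -3 + 1/(-283 + u) (y(u) = -3 + 1/(u - 283) = -3 + 1/(-283 + u))
1/((-356*(-585) + y(57))*(325272 + 190166) - 492149) = 1/((-356*(-585) + (850 - 3*57)/(-283 + 57))*(325272 + 190166) - 492149) = 1/((208260 + (850 - 171)/(-226))*515438 - 492149) = 1/((208260 - 1/226*679)*515438 - 492149) = 1/((208260 - 679/226)*515438 - 492149) = 1/((47066081/226)*515438 - 492149) = 1/(12129823329239/113 - 492149) = 1/(12129767716402/113) = 113/12129767716402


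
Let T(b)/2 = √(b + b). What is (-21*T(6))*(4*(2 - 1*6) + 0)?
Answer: 1344*√3 ≈ 2327.9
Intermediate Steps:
T(b) = 2*√2*√b (T(b) = 2*√(b + b) = 2*√(2*b) = 2*(√2*√b) = 2*√2*√b)
(-21*T(6))*(4*(2 - 1*6) + 0) = (-42*√2*√6)*(4*(2 - 1*6) + 0) = (-84*√3)*(4*(2 - 6) + 0) = (-84*√3)*(4*(-4) + 0) = (-84*√3)*(-16 + 0) = -84*√3*(-16) = 1344*√3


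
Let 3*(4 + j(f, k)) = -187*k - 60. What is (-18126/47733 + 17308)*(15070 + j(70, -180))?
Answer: 7233171687236/15911 ≈ 4.5460e+8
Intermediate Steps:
j(f, k) = -24 - 187*k/3 (j(f, k) = -4 + (-187*k - 60)/3 = -4 + (-60 - 187*k)/3 = -4 + (-20 - 187*k/3) = -24 - 187*k/3)
(-18126/47733 + 17308)*(15070 + j(70, -180)) = (-18126/47733 + 17308)*(15070 + (-24 - 187/3*(-180))) = (-18126*1/47733 + 17308)*(15070 + (-24 + 11220)) = (-6042/15911 + 17308)*(15070 + 11196) = (275381546/15911)*26266 = 7233171687236/15911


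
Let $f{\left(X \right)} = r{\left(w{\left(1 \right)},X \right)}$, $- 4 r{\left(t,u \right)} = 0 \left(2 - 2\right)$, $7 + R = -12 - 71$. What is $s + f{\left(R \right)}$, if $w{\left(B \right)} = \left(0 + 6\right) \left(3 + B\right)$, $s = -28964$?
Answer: $-28964$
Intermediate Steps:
$R = -90$ ($R = -7 - 83 = -90$)
$w{\left(B \right)} = 18 + 6 B$ ($w{\left(B \right)} = 6 \left(3 + B\right) = 18 + 6 B$)
$r{\left(t,u \right)} = 0$ ($r{\left(t,u \right)} = - \frac{0 \left(2 - 2\right)}{4} = - \frac{0 \cdot 0}{4} = \left(- \frac{1}{4}\right) 0 = 0$)
$f{\left(X \right)} = 0$
$s + f{\left(R \right)} = -28964 + 0 = -28964$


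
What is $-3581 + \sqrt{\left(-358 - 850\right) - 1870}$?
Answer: $-3581 + 9 i \sqrt{38} \approx -3581.0 + 55.48 i$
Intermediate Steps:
$-3581 + \sqrt{\left(-358 - 850\right) - 1870} = -3581 + \sqrt{-1208 - 1870} = -3581 + \sqrt{-3078} = -3581 + 9 i \sqrt{38}$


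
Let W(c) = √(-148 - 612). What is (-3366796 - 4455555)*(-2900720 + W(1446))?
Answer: 22690449992720 - 15644702*I*√190 ≈ 2.269e+13 - 2.1565e+8*I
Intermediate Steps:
W(c) = 2*I*√190 (W(c) = √(-760) = 2*I*√190)
(-3366796 - 4455555)*(-2900720 + W(1446)) = (-3366796 - 4455555)*(-2900720 + 2*I*√190) = -7822351*(-2900720 + 2*I*√190) = 22690449992720 - 15644702*I*√190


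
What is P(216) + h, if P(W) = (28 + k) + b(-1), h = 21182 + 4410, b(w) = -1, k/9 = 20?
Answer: 25799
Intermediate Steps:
k = 180 (k = 9*20 = 180)
h = 25592
P(W) = 207 (P(W) = (28 + 180) - 1 = 208 - 1 = 207)
P(216) + h = 207 + 25592 = 25799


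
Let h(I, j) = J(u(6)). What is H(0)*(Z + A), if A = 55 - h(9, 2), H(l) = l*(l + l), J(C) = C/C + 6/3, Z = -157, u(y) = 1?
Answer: 0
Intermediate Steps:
J(C) = 3 (J(C) = 1 + 6*(1/3) = 1 + 2 = 3)
h(I, j) = 3
H(l) = 2*l**2 (H(l) = l*(2*l) = 2*l**2)
A = 52 (A = 55 - 1*3 = 55 - 3 = 52)
H(0)*(Z + A) = (2*0**2)*(-157 + 52) = (2*0)*(-105) = 0*(-105) = 0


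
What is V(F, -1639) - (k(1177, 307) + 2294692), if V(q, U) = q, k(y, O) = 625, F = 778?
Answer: -2294539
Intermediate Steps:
V(F, -1639) - (k(1177, 307) + 2294692) = 778 - (625 + 2294692) = 778 - 1*2295317 = 778 - 2295317 = -2294539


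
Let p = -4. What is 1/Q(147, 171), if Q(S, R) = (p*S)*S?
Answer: -1/86436 ≈ -1.1569e-5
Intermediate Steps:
Q(S, R) = -4*S² (Q(S, R) = (-4*S)*S = -4*S²)
1/Q(147, 171) = 1/(-4*147²) = 1/(-4*21609) = 1/(-86436) = -1/86436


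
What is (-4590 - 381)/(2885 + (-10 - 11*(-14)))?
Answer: -4971/3029 ≈ -1.6411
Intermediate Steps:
(-4590 - 381)/(2885 + (-10 - 11*(-14))) = -4971/(2885 + (-10 + 154)) = -4971/(2885 + 144) = -4971/3029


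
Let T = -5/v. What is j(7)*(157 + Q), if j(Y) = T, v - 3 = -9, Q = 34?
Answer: 955/6 ≈ 159.17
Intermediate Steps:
v = -6 (v = 3 - 9 = -6)
T = ⅚ (T = -5/(-6) = -5*(-⅙) = ⅚ ≈ 0.83333)
j(Y) = ⅚
j(7)*(157 + Q) = 5*(157 + 34)/6 = (⅚)*191 = 955/6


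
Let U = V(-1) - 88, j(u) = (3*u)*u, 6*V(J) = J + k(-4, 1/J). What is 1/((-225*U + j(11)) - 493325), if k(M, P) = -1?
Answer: -1/473087 ≈ -2.1138e-6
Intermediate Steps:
V(J) = -1/6 + J/6 (V(J) = (J - 1)/6 = (-1 + J)/6 = -1/6 + J/6)
j(u) = 3*u**2
U = -265/3 (U = (-1/6 + (1/6)*(-1)) - 88 = (-1/6 - 1/6) - 88 = -1/3 - 88 = -265/3 ≈ -88.333)
1/((-225*U + j(11)) - 493325) = 1/((-225*(-265/3) + 3*11**2) - 493325) = 1/((19875 + 3*121) - 493325) = 1/((19875 + 363) - 493325) = 1/(20238 - 493325) = 1/(-473087) = -1/473087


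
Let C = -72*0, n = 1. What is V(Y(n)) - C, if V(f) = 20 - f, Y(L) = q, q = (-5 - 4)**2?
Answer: -61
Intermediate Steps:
q = 81 (q = (-9)**2 = 81)
Y(L) = 81
C = 0
V(Y(n)) - C = (20 - 1*81) - 1*0 = (20 - 81) + 0 = -61 + 0 = -61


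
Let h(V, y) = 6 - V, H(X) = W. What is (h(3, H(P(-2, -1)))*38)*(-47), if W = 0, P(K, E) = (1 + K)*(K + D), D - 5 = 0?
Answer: -5358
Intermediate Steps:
D = 5 (D = 5 + 0 = 5)
P(K, E) = (1 + K)*(5 + K) (P(K, E) = (1 + K)*(K + 5) = (1 + K)*(5 + K))
H(X) = 0
(h(3, H(P(-2, -1)))*38)*(-47) = ((6 - 1*3)*38)*(-47) = ((6 - 3)*38)*(-47) = (3*38)*(-47) = 114*(-47) = -5358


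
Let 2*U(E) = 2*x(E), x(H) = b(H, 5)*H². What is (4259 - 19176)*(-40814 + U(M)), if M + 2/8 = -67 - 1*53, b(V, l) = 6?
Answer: -5483056607/8 ≈ -6.8538e+8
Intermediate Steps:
M = -481/4 (M = -¼ + (-67 - 1*53) = -¼ + (-67 - 53) = -¼ - 120 = -481/4 ≈ -120.25)
x(H) = 6*H²
U(E) = 6*E² (U(E) = (2*(6*E²))/2 = (12*E²)/2 = 6*E²)
(4259 - 19176)*(-40814 + U(M)) = (4259 - 19176)*(-40814 + 6*(-481/4)²) = -14917*(-40814 + 6*(231361/16)) = -14917*(-40814 + 694083/8) = -14917*367571/8 = -5483056607/8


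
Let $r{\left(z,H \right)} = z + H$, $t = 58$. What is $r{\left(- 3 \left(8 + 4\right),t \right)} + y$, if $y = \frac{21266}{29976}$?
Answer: $\frac{340369}{14988} \approx 22.709$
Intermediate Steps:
$r{\left(z,H \right)} = H + z$
$y = \frac{10633}{14988}$ ($y = 21266 \cdot \frac{1}{29976} = \frac{10633}{14988} \approx 0.70943$)
$r{\left(- 3 \left(8 + 4\right),t \right)} + y = \left(58 - 3 \left(8 + 4\right)\right) + \frac{10633}{14988} = \left(58 - 36\right) + \frac{10633}{14988} = 22 + \frac{10633}{14988} = \frac{340369}{14988}$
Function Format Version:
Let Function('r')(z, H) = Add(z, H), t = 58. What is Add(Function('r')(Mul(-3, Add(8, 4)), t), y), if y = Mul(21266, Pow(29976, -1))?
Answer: Rational(340369, 14988) ≈ 22.709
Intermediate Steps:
Function('r')(z, H) = Add(H, z)
y = Rational(10633, 14988) (y = Mul(21266, Rational(1, 29976)) = Rational(10633, 14988) ≈ 0.70943)
Add(Function('r')(Mul(-3, Add(8, 4)), t), y) = Add(Add(58, Mul(-3, Add(8, 4))), Rational(10633, 14988)) = Add(Add(58, Mul(-3, 12)), Rational(10633, 14988)) = Add(Add(58, -36), Rational(10633, 14988)) = Add(22, Rational(10633, 14988)) = Rational(340369, 14988)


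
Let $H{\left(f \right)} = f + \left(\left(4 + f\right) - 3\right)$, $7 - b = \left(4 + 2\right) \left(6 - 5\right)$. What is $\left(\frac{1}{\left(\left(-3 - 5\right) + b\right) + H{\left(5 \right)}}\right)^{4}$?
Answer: $\frac{1}{256} \approx 0.0039063$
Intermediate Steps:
$b = 1$ ($b = 7 - \left(4 + 2\right) \left(6 - 5\right) = 7 - 6 \cdot 1 = 7 - 6 = 1$)
$H{\left(f \right)} = 1 + 2 f$ ($H{\left(f \right)} = f + \left(1 + f\right) = 1 + 2 f$)
$\left(\frac{1}{\left(\left(-3 - 5\right) + b\right) + H{\left(5 \right)}}\right)^{4} = \left(\frac{1}{\left(\left(-3 - 5\right) + 1\right) + \left(1 + 2 \cdot 5\right)}\right)^{4} = \left(\frac{1}{\left(-8 + 1\right) + \left(1 + 10\right)}\right)^{4} = \left(\frac{1}{-7 + 11}\right)^{4} = \left(\frac{1}{4}\right)^{4} = \frac{1}{256}$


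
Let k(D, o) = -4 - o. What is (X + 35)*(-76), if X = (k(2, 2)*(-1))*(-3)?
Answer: -1292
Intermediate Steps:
X = -18 (X = ((-4 - 1*2)*(-1))*(-3) = ((-4 - 2)*(-1))*(-3) = -6*(-1)*(-3) = 6*(-3) = -18)
(X + 35)*(-76) = (-18 + 35)*(-76) = 17*(-76) = -1292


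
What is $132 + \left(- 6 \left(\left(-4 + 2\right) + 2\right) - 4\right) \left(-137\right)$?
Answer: $680$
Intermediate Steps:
$132 + \left(- 6 \left(\left(-4 + 2\right) + 2\right) - 4\right) \left(-137\right) = 132 + \left(- 6 \left(-2 + 2\right) - 4\right) \left(-137\right) = 132 + \left(\left(-6\right) 0 - 4\right) \left(-137\right) = 132 + \left(0 - 4\right) \left(-137\right) = 132 - -548 = 132 + 548 = 680$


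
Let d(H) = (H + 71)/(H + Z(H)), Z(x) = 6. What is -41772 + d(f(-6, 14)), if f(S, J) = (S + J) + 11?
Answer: -208842/5 ≈ -41768.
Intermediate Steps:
f(S, J) = 11 + J + S (f(S, J) = (J + S) + 11 = 11 + J + S)
d(H) = (71 + H)/(6 + H) (d(H) = (H + 71)/(H + 6) = (71 + H)/(6 + H))
-41772 + d(f(-6, 14)) = -41772 + (71 + (11 + 14 - 6))/(6 + (11 + 14 - 6)) = -41772 + (71 + 19)/(6 + 19) = -41772 + 90/25 = -41772 + (1/25)*90 = -41772 + 18/5 = -208842/5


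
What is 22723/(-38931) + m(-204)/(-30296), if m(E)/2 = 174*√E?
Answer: -22723/38931 - 87*I*√51/3787 ≈ -0.58367 - 0.16406*I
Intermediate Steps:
m(E) = 348*√E (m(E) = 2*(174*√E) = 348*√E)
22723/(-38931) + m(-204)/(-30296) = 22723/(-38931) + (348*√(-204))/(-30296) = 22723*(-1/38931) + (348*(2*I*√51))*(-1/30296) = -22723/38931 + (696*I*√51)*(-1/30296) = -22723/38931 - 87*I*√51/3787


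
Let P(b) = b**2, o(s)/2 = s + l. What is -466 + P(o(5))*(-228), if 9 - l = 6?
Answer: -58834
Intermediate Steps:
l = 3 (l = 9 - 1*6 = 9 - 6 = 3)
o(s) = 6 + 2*s (o(s) = 2*(s + 3) = 2*(3 + s) = 6 + 2*s)
-466 + P(o(5))*(-228) = -466 + (6 + 2*5)**2*(-228) = -466 + (6 + 10)**2*(-228) = -466 + 16**2*(-228) = -466 + 256*(-228) = -466 - 58368 = -58834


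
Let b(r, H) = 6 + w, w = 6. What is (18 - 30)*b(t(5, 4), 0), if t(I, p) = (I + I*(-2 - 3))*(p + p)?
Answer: -144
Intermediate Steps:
t(I, p) = -8*I*p (t(I, p) = (I + I*(-5))*(2*p) = (I - 5*I)*(2*p) = (-4*I)*(2*p) = -8*I*p)
b(r, H) = 12 (b(r, H) = 6 + 6 = 12)
(18 - 30)*b(t(5, 4), 0) = (18 - 30)*12 = -12*12 = -144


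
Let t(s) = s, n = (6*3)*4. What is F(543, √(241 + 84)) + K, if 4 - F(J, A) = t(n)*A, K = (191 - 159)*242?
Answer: 7748 - 360*√13 ≈ 6450.0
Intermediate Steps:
n = 72 (n = 18*4 = 72)
K = 7744 (K = 32*242 = 7744)
F(J, A) = 4 - 72*A
F(543, √(241 + 84)) + K = (4 - 72*√(241 + 84)) + 7744 = (4 - 360*√13) + 7744 = 7748 - 360*√13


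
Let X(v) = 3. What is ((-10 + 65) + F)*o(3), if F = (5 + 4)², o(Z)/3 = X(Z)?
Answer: 1224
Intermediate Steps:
o(Z) = 9 (o(Z) = 3*3 = 9)
F = 81 (F = 9² = 81)
((-10 + 65) + F)*o(3) = ((-10 + 65) + 81)*9 = (55 + 81)*9 = 136*9 = 1224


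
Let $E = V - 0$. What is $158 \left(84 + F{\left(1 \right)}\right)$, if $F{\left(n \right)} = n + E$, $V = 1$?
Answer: $13588$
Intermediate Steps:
$E = 1$ ($E = 1 - 0 = 1 + 0 = 1$)
$F{\left(n \right)} = 1 + n$ ($F{\left(n \right)} = n + 1 = 1 + n$)
$158 \left(84 + F{\left(1 \right)}\right) = 158 \left(84 + \left(1 + 1\right)\right) = 158 \left(84 + 2\right) = 158 \cdot 86 = 13588$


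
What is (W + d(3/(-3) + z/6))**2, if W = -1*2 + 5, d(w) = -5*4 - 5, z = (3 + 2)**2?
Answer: 484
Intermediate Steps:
z = 25 (z = 5**2 = 25)
d(w) = -25 (d(w) = -20 - 5 = -25)
W = 3 (W = -2 + 5 = 3)
(W + d(3/(-3) + z/6))**2 = (3 - 25)**2 = (-22)**2 = 484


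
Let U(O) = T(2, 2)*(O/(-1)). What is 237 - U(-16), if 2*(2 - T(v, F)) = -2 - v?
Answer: 173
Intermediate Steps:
T(v, F) = 3 + v/2 (T(v, F) = 2 - (-2 - v)/2 = 2 + (1 + v/2) = 3 + v/2)
U(O) = -4*O (U(O) = (3 + (1/2)*2)*(O/(-1)) = (3 + 1)*(O*(-1)) = 4*(-O) = -4*O)
237 - U(-16) = 237 - (-4)*(-16) = 237 - 1*64 = 237 - 64 = 173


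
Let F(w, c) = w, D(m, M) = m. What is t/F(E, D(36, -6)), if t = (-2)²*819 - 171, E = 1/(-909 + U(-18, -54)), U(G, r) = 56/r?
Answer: -2825665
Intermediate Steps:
E = -27/24571 (E = 1/(-909 + 56/(-54)) = 1/(-909 + 56*(-1/54)) = 1/(-909 - 28/27) = 1/(-24571/27) = -27/24571 ≈ -0.0010989)
t = 3105 (t = 4*819 - 171 = 3276 - 171 = 3105)
t/F(E, D(36, -6)) = 3105/(-27/24571) = 3105*(-24571/27) = -2825665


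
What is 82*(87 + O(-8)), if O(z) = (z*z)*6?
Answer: 38622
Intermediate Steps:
O(z) = 6*z**2 (O(z) = z**2*6 = 6*z**2)
82*(87 + O(-8)) = 82*(87 + 6*(-8)**2) = 82*(87 + 6*64) = 82*(87 + 384) = 82*471 = 38622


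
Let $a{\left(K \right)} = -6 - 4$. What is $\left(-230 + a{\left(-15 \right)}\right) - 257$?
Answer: $-497$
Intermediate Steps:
$a{\left(K \right)} = -10$ ($a{\left(K \right)} = -6 - 4 = -10$)
$\left(-230 + a{\left(-15 \right)}\right) - 257 = \left(-230 - 10\right) - 257 = -240 - 257 = -497$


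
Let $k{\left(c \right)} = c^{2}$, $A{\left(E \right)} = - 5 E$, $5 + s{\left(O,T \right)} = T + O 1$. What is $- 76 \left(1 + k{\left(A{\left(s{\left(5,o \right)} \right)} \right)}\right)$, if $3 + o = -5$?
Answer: $-121676$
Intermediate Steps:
$o = -8$ ($o = -3 - 5 = -8$)
$s{\left(O,T \right)} = -5 + O + T$ ($s{\left(O,T \right)} = -5 + \left(T + O 1\right) = -5 + \left(T + O\right) = -5 + \left(O + T\right) = -5 + O + T$)
$- 76 \left(1 + k{\left(A{\left(s{\left(5,o \right)} \right)} \right)}\right) = - 76 \left(1 + \left(- 5 \left(-5 + 5 - 8\right)\right)^{2}\right) = - 76 \left(1 + \left(\left(-5\right) \left(-8\right)\right)^{2}\right) = - 76 \left(1 + 40^{2}\right) = - 76 \left(1 + 1600\right) = \left(-76\right) 1601 = -121676$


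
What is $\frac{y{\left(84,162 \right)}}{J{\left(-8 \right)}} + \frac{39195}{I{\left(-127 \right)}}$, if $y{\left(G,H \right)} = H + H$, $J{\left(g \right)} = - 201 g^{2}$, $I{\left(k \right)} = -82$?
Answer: $- \frac{21009627}{43952} \approx -478.01$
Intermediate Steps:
$y{\left(G,H \right)} = 2 H$
$\frac{y{\left(84,162 \right)}}{J{\left(-8 \right)}} + \frac{39195}{I{\left(-127 \right)}} = \frac{2 \cdot 162}{\left(-201\right) \left(-8\right)^{2}} + \frac{39195}{-82} = \frac{324}{\left(-201\right) 64} + 39195 \left(- \frac{1}{82}\right) = \frac{324}{-12864} - \frac{39195}{82} = 324 \left(- \frac{1}{12864}\right) - \frac{39195}{82} = - \frac{27}{1072} - \frac{39195}{82} = - \frac{21009627}{43952}$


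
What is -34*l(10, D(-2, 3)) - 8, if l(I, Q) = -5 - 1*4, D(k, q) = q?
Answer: 298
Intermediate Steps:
l(I, Q) = -9 (l(I, Q) = -5 - 4 = -9)
-34*l(10, D(-2, 3)) - 8 = -34*(-9) - 8 = 306 - 8 = 298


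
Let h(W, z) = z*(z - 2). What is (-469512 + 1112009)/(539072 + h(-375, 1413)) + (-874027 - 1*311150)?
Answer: -3001833440758/2532815 ≈ -1.1852e+6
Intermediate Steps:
h(W, z) = z*(-2 + z)
(-469512 + 1112009)/(539072 + h(-375, 1413)) + (-874027 - 1*311150) = (-469512 + 1112009)/(539072 + 1413*(-2 + 1413)) + (-874027 - 1*311150) = 642497/(539072 + 1413*1411) + (-874027 - 311150) = 642497/(539072 + 1993743) - 1185177 = 642497/2532815 - 1185177 = -3001833440758/2532815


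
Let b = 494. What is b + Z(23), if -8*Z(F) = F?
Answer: 3929/8 ≈ 491.13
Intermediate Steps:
Z(F) = -F/8
b + Z(23) = 494 - ⅛*23 = 494 - 23/8 = 3929/8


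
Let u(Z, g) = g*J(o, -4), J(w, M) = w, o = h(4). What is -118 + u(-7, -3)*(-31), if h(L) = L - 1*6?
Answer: -304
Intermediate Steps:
h(L) = -6 + L (h(L) = L - 6 = -6 + L)
o = -2 (o = -6 + 4 = -2)
u(Z, g) = -2*g (u(Z, g) = g*(-2) = -2*g)
-118 + u(-7, -3)*(-31) = -118 - 2*(-3)*(-31) = -118 + 6*(-31) = -118 - 186 = -304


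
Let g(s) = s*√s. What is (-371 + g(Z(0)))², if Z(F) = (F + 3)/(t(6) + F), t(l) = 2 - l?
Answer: 8808997/64 + 1113*I*√3/4 ≈ 1.3764e+5 + 481.94*I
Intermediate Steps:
Z(F) = (3 + F)/(-4 + F) (Z(F) = (F + 3)/((2 - 1*6) + F) = (3 + F)/((2 - 6) + F) = (3 + F)/(-4 + F))
g(s) = s^(3/2)
(-371 + g(Z(0)))² = (-371 + ((3 + 0)/(-4 + 0))^(3/2))² = (-371 + (3/(-4))^(3/2))² = (-371 + (-¼*3)^(3/2))² = (-371 + (-¾)^(3/2))² = (-371 - 3*I*√3/8)²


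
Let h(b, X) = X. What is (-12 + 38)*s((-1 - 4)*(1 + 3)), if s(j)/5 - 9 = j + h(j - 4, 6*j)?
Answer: -17030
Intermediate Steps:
s(j) = 45 + 35*j (s(j) = 45 + 5*(j + 6*j) = 45 + 5*(7*j) = 45 + 35*j)
(-12 + 38)*s((-1 - 4)*(1 + 3)) = (-12 + 38)*(45 + 35*((-1 - 4)*(1 + 3))) = 26*(45 + 35*(-5*4)) = 26*(45 + 35*(-20)) = 26*(45 - 700) = 26*(-655) = -17030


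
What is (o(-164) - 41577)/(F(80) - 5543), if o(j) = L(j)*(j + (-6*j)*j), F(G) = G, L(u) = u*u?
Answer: 4344821417/5463 ≈ 7.9532e+5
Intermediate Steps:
L(u) = u²
o(j) = j²*(j - 6*j²) (o(j) = j²*(j + (-6*j)*j) = j²*(j - 6*j²))
(o(-164) - 41577)/(F(80) - 5543) = ((-164)³*(1 - 6*(-164)) - 41577)/(80 - 5543) = (-4410944*(1 + 984) - 41577)/(-5463) = (-4410944*985 - 41577)*(-1/5463) = (-4344779840 - 41577)*(-1/5463) = -4344821417*(-1/5463) = 4344821417/5463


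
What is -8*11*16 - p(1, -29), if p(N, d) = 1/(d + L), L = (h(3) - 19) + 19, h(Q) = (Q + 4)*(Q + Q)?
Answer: -18305/13 ≈ -1408.1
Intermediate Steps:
h(Q) = 2*Q*(4 + Q) (h(Q) = (4 + Q)*(2*Q) = 2*Q*(4 + Q))
L = 42 (L = (2*3*(4 + 3) - 19) + 19 = (2*3*7 - 19) + 19 = (42 - 19) + 19 = 23 + 19 = 42)
p(N, d) = 1/(42 + d) (p(N, d) = 1/(d + 42) = 1/(42 + d))
-8*11*16 - p(1, -29) = -8*11*16 - 1/(42 - 29) = -88*16 - 1/13 = -1408 - 1*1/13 = -1408 - 1/13 = -18305/13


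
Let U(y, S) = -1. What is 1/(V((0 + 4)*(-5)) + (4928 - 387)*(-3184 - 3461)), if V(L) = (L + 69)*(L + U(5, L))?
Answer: -1/30175974 ≈ -3.3139e-8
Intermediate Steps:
V(L) = (-1 + L)*(69 + L) (V(L) = (L + 69)*(L - 1) = (69 + L)*(-1 + L) = (-1 + L)*(69 + L))
1/(V((0 + 4)*(-5)) + (4928 - 387)*(-3184 - 3461)) = 1/((-69 + ((0 + 4)*(-5))² + 68*((0 + 4)*(-5))) + (4928 - 387)*(-3184 - 3461)) = 1/((-69 + (4*(-5))² + 68*(4*(-5))) + 4541*(-6645)) = 1/((-69 + (-20)² + 68*(-20)) - 30174945) = 1/((-69 + 400 - 1360) - 30174945) = 1/(-1029 - 30174945) = 1/(-30175974) = -1/30175974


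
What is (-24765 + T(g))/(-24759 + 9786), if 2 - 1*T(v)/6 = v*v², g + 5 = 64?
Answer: 419009/4991 ≈ 83.953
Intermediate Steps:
g = 59 (g = -5 + 64 = 59)
T(v) = 12 - 6*v³ (T(v) = 12 - 6*v*v² = 12 - 6*v³)
(-24765 + T(g))/(-24759 + 9786) = (-24765 + (12 - 6*59³))/(-24759 + 9786) = (-24765 + (12 - 6*205379))/(-14973) = (-24765 + (12 - 1232274))*(-1/14973) = (-24765 - 1232262)*(-1/14973) = -1257027*(-1/14973) = 419009/4991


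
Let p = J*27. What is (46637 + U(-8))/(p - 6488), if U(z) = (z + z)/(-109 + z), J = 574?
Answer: 1091309/210834 ≈ 5.1762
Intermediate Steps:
U(z) = 2*z/(-109 + z) (U(z) = (2*z)/(-109 + z) = 2*z/(-109 + z))
p = 15498 (p = 574*27 = 15498)
(46637 + U(-8))/(p - 6488) = (46637 + 2*(-8)/(-109 - 8))/(15498 - 6488) = (46637 + 2*(-8)/(-117))/9010 = (46637 + 2*(-8)*(-1/117))*(1/9010) = (46637 + 16/117)*(1/9010) = (5456545/117)*(1/9010) = 1091309/210834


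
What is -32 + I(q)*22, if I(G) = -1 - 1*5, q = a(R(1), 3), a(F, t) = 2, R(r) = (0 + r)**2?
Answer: -164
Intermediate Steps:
R(r) = r**2
q = 2
I(G) = -6 (I(G) = -1 - 5 = -6)
-32 + I(q)*22 = -32 - 6*22 = -32 - 132 = -164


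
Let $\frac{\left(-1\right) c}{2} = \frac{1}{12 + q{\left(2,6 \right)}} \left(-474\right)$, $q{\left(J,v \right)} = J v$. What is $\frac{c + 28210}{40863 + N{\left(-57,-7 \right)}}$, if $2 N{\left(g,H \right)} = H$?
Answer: $\frac{56499}{81719} \approx 0.69138$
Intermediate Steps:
$N{\left(g,H \right)} = \frac{H}{2}$
$c = \frac{79}{2}$ ($c = - 2 \frac{1}{12 + 2 \cdot 6} \left(-474\right) = - 2 \frac{1}{12 + 12} \left(-474\right) = - 2 \cdot \frac{1}{24} \left(-474\right) = \left(-2\right) \left(- \frac{79}{4}\right) = \frac{79}{2} \approx 39.5$)
$\frac{c + 28210}{40863 + N{\left(-57,-7 \right)}} = \frac{\frac{79}{2} + 28210}{40863 + \frac{1}{2} \left(-7\right)} = \frac{56499}{2 \left(40863 - \frac{7}{2}\right)} = \frac{56499}{2 \cdot \frac{81719}{2}} = \frac{56499}{2} \cdot \frac{2}{81719} = \frac{56499}{81719}$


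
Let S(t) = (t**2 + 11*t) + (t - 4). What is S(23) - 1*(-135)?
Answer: 936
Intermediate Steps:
S(t) = -4 + t**2 + 12*t (S(t) = (t**2 + 11*t) + (-4 + t) = -4 + t**2 + 12*t)
S(23) - 1*(-135) = (-4 + 23**2 + 12*23) - 1*(-135) = (-4 + 529 + 276) + 135 = 801 + 135 = 936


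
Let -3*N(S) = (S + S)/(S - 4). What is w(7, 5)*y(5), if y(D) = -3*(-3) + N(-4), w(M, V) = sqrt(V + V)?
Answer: 26*sqrt(10)/3 ≈ 27.406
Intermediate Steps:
w(M, V) = sqrt(2)*sqrt(V) (w(M, V) = sqrt(2*V) = sqrt(2)*sqrt(V))
N(S) = -2*S/(3*(-4 + S)) (N(S) = -(S + S)/(3*(S - 4)) = -2*S/(3*(-4 + S)))
y(D) = 26/3 (y(D) = -3*(-3) - 2*(-4)/(-12 + 3*(-4)) = 9 - 2*(-4)/(-12 - 12) = 9 - 2*(-4)/(-24) = 9 - 2*(-4)*(-1/24) = 9 - 1/3 = 26/3)
w(7, 5)*y(5) = (sqrt(2)*sqrt(5))*(26/3) = sqrt(10)*(26/3) = 26*sqrt(10)/3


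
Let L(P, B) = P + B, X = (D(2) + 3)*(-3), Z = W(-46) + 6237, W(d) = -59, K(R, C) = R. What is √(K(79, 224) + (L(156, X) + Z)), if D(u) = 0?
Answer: 2*√1601 ≈ 80.025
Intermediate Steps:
Z = 6178 (Z = -59 + 6237 = 6178)
X = -9 (X = (0 + 3)*(-3) = 3*(-3) = -9)
L(P, B) = B + P
√(K(79, 224) + (L(156, X) + Z)) = √(79 + ((-9 + 156) + 6178)) = √(79 + (147 + 6178)) = √(79 + 6325) = √6404 = 2*√1601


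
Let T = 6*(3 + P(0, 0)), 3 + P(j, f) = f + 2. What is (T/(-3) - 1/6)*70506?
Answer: -293775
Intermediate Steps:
P(j, f) = -1 + f (P(j, f) = -3 + (f + 2) = -3 + (2 + f) = -1 + f)
T = 12 (T = 6*(3 + (-1 + 0)) = 6*(3 - 1) = 6*2 = 12)
(T/(-3) - 1/6)*70506 = (12/(-3) - 1/6)*70506 = (12*(-1/3) - 1*1/6)*70506 = (-4 - 1/6)*70506 = -25/6*70506 = -293775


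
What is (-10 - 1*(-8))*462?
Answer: -924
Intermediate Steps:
(-10 - 1*(-8))*462 = (-10 + 8)*462 = -2*462 = -924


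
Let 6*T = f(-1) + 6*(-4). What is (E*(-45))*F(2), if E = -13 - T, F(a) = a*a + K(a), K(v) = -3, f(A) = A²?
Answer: 825/2 ≈ 412.50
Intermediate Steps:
T = -23/6 (T = ((-1)² + 6*(-4))/6 = (1 - 24)/6 = (⅙)*(-23) = -23/6 ≈ -3.8333)
F(a) = -3 + a² (F(a) = a*a - 3 = a² - 3 = -3 + a²)
E = -55/6 (E = -13 - 1*(-23/6) = -13 + 23/6 = -55/6 ≈ -9.1667)
(E*(-45))*F(2) = (-55/6*(-45))*(-3 + 2²) = 825*(-3 + 4)/2 = (825/2)*1 = 825/2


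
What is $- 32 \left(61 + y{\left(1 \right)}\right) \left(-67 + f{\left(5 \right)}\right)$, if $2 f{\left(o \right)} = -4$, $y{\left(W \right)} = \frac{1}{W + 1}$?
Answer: $135792$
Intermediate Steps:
$y{\left(W \right)} = \frac{1}{1 + W}$
$f{\left(o \right)} = -2$ ($f{\left(o \right)} = \frac{1}{2} \left(-4\right) = -2$)
$- 32 \left(61 + y{\left(1 \right)}\right) \left(-67 + f{\left(5 \right)}\right) = - 32 \left(61 + \frac{1}{1 + 1}\right) \left(-67 - 2\right) = - 32 \left(61 + \frac{1}{2}\right) \left(-69\right) = - 32 \cdot \frac{123}{2} \left(-69\right) = \left(-32\right) \left(- \frac{8487}{2}\right) = 135792$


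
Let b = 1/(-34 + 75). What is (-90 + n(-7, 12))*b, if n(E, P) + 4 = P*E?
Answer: -178/41 ≈ -4.3415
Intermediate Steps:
n(E, P) = -4 + E*P (n(E, P) = -4 + P*E = -4 + E*P)
b = 1/41 ≈ 0.024390
(-90 + n(-7, 12))*b = (-90 + (-4 - 7*12))*(1/41) = (-90 + (-4 - 84))*(1/41) = (-90 - 88)*(1/41) = -178*1/41 = -178/41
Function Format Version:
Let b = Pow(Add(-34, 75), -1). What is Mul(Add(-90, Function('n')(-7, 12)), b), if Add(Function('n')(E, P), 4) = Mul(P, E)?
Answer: Rational(-178, 41) ≈ -4.3415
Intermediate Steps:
Function('n')(E, P) = Add(-4, Mul(E, P)) (Function('n')(E, P) = Add(-4, Mul(P, E)) = Add(-4, Mul(E, P)))
b = Rational(1, 41) (b = Pow(41, -1) = Rational(1, 41) ≈ 0.024390)
Mul(Add(-90, Function('n')(-7, 12)), b) = Mul(Add(-90, Add(-4, Mul(-7, 12))), Rational(1, 41)) = Mul(Add(-90, Add(-4, -84)), Rational(1, 41)) = Mul(Add(-90, -88), Rational(1, 41)) = Mul(-178, Rational(1, 41)) = Rational(-178, 41)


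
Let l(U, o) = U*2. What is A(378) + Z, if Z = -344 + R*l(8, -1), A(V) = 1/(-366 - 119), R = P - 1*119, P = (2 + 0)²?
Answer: -1059241/485 ≈ -2184.0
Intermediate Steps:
l(U, o) = 2*U
P = 4 (P = 2² = 4)
R = -115 (R = 4 - 1*119 = 4 - 119 = -115)
A(V) = -1/485 (A(V) = 1/(-485) = -1/485)
Z = -2184 (Z = -344 - 230*8 = -344 - 115*16 = -344 - 1840 = -2184)
A(378) + Z = -1/485 - 2184 = -1059241/485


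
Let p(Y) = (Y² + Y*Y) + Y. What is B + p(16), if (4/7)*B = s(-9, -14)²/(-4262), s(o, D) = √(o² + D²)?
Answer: 8999405/17048 ≈ 527.89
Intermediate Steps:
p(Y) = Y + 2*Y² (p(Y) = (Y² + Y²) + Y = 2*Y² + Y = Y + 2*Y²)
s(o, D) = √(D² + o²)
B = -1939/17048 (B = 7*((√((-14)² + (-9)²))²/(-4262))/4 = 7*((√(196 + 81))²*(-1/4262))/4 = 7*((√277)²*(-1/4262))/4 = 7*(277*(-1/4262))/4 = (7/4)*(-277/4262) = -1939/17048 ≈ -0.11374)
B + p(16) = -1939/17048 + 16*(1 + 2*16) = -1939/17048 + 16*(1 + 32) = -1939/17048 + 16*33 = -1939/17048 + 528 = 8999405/17048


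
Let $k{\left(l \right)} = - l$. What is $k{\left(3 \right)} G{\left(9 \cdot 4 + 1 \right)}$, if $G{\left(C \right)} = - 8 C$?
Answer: $888$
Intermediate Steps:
$k{\left(3 \right)} G{\left(9 \cdot 4 + 1 \right)} = \left(-1\right) 3 \left(- 8 \left(9 \cdot 4 + 1\right)\right) = - 3 \left(- 8 \left(36 + 1\right)\right) = - 3 \left(\left(-8\right) 37\right) = \left(-3\right) \left(-296\right) = 888$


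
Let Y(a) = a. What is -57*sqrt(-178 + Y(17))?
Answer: -57*I*sqrt(161) ≈ -723.25*I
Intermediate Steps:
-57*sqrt(-178 + Y(17)) = -57*sqrt(-178 + 17) = -57*I*sqrt(161)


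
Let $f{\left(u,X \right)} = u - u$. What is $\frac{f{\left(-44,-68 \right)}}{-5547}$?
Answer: $0$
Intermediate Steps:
$f{\left(u,X \right)} = 0$
$\frac{f{\left(-44,-68 \right)}}{-5547} = \frac{0}{-5547} = 0 \left(- \frac{1}{5547}\right) = 0$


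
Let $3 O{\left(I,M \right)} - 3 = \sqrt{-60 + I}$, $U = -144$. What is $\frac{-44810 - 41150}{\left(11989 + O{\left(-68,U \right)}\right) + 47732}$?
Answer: $- \frac{11550832020}{8025113921} + \frac{515760 i \sqrt{2}}{8025113921} \approx -1.4393 + 9.0889 \cdot 10^{-5} i$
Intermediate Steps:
$O{\left(I,M \right)} = 1 + \frac{\sqrt{-60 + I}}{3}$
$\frac{-44810 - 41150}{\left(11989 + O{\left(-68,U \right)}\right) + 47732} = \frac{-44810 - 41150}{\left(11989 + \left(1 + \frac{\sqrt{-60 - 68}}{3}\right)\right) + 47732} = - \frac{85960}{\left(11989 + \left(1 + \frac{\sqrt{-128}}{3}\right)\right) + 47732} = - \frac{85960}{\left(11989 + \left(1 + \frac{8 i \sqrt{2}}{3}\right)\right) + 47732} = - \frac{85960}{\left(11990 + \frac{8 i \sqrt{2}}{3}\right) + 47732} = - \frac{85960}{59722 + \frac{8 i \sqrt{2}}{3}}$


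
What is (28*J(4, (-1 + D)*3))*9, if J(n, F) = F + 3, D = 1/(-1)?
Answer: -756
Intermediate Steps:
D = -1
J(n, F) = 3 + F
(28*J(4, (-1 + D)*3))*9 = (28*(3 + (-1 - 1)*3))*9 = (28*(3 - 2*3))*9 = (28*(3 - 6))*9 = (28*(-3))*9 = -84*9 = -756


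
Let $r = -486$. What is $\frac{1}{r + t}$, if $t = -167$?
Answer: $- \frac{1}{653} \approx -0.0015314$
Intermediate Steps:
$\frac{1}{r + t} = \frac{1}{-486 - 167} = \frac{1}{-653} = - \frac{1}{653}$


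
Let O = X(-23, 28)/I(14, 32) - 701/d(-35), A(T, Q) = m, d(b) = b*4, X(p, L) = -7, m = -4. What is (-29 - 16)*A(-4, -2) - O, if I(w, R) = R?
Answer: 196237/1120 ≈ 175.21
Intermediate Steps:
d(b) = 4*b
A(T, Q) = -4
O = 5363/1120 (O = -7/32 - 701/(4*(-35)) = -7*1/32 - 701/(-140) = -7/32 - 701*(-1/140) = -7/32 + 701/140 = 5363/1120 ≈ 4.7884)
(-29 - 16)*A(-4, -2) - O = (-29 - 16)*(-4) - 1*5363/1120 = -45*(-4) - 5363/1120 = 180 - 5363/1120 = 196237/1120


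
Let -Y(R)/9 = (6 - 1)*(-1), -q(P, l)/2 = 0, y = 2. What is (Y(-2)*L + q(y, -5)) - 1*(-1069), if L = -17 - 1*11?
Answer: -191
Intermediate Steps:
q(P, l) = 0 (q(P, l) = -2*0 = 0)
Y(R) = 45 (Y(R) = -9*(6 - 1)*(-1) = -45*(-1) = -9*(-5) = 45)
L = -28 (L = -17 - 11 = -28)
(Y(-2)*L + q(y, -5)) - 1*(-1069) = (45*(-28) + 0) - 1*(-1069) = (-1260 + 0) + 1069 = -1260 + 1069 = -191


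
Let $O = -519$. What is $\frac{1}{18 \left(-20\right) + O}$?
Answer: $- \frac{1}{879} \approx -0.0011377$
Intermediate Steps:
$\frac{1}{18 \left(-20\right) + O} = \frac{1}{18 \left(-20\right) - 519} = \frac{1}{-360 - 519} = \frac{1}{-879} = - \frac{1}{879}$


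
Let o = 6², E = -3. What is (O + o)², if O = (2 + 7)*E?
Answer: 81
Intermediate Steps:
o = 36
O = -27 (O = (2 + 7)*(-3) = 9*(-3) = -27)
(O + o)² = (-27 + 36)² = 9² = 81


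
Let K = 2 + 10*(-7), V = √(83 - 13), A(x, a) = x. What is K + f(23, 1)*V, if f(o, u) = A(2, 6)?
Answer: -68 + 2*√70 ≈ -51.267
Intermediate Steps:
f(o, u) = 2
V = √70 ≈ 8.3666
K = -68 (K = 2 - 70 = -68)
K + f(23, 1)*V = -68 + 2*√70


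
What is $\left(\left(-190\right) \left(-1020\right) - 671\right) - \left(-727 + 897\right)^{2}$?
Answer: $164229$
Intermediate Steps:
$\left(\left(-190\right) \left(-1020\right) - 671\right) - \left(-727 + 897\right)^{2} = \left(193800 - 671\right) - 170^{2} = 193129 - 28900 = 164229$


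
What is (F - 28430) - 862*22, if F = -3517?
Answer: -50911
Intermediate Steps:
(F - 28430) - 862*22 = (-3517 - 28430) - 862*22 = -31947 - 18964 = -50911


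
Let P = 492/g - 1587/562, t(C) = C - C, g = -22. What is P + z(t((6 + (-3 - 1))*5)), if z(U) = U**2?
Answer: -155709/6182 ≈ -25.187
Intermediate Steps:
t(C) = 0
P = -155709/6182 (P = 492/(-22) - 1587/562 = 492*(-1/22) - 1587*1/562 = -246/11 - 1587/562 = -155709/6182 ≈ -25.187)
P + z(t((6 + (-3 - 1))*5)) = -155709/6182 + 0**2 = -155709/6182 + 0 = -155709/6182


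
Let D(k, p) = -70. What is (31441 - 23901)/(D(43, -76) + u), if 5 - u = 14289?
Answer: -3770/7177 ≈ -0.52529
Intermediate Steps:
u = -14284 (u = 5 - 1*14289 = 5 - 14289 = -14284)
(31441 - 23901)/(D(43, -76) + u) = (31441 - 23901)/(-70 - 14284) = 7540/(-14354) = 7540*(-1/14354) = -3770/7177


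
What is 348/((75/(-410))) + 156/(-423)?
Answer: -1341452/705 ≈ -1902.8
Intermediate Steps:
348/((75/(-410))) + 156/(-423) = 348/((75*(-1/410))) + 156*(-1/423) = 348/(-15/82) - 52/141 = 348*(-82/15) - 52/141 = -9512/5 - 52/141 = -1341452/705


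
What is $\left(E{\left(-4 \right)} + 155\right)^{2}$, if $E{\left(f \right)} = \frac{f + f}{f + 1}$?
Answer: $\frac{223729}{9} \approx 24859.0$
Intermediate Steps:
$E{\left(f \right)} = \frac{2 f}{1 + f}$
$\left(E{\left(-4 \right)} + 155\right)^{2} = \left(2 \left(-4\right) \frac{1}{1 - 4} + 155\right)^{2} = \left(2 \left(-4\right) \frac{1}{-3} + 155\right)^{2} = \left(2 \left(-4\right) \left(- \frac{1}{3}\right) + 155\right)^{2} = \left(\frac{8}{3} + 155\right)^{2} = \left(\frac{473}{3}\right)^{2} = \frac{223729}{9}$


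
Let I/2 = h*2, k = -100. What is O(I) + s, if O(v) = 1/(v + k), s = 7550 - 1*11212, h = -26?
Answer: -747049/204 ≈ -3662.0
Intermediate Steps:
I = -104 (I = 2*(-26*2) = 2*(-52) = -104)
s = -3662 (s = 7550 - 11212 = -3662)
O(v) = 1/(-100 + v) (O(v) = 1/(v - 100) = 1/(-100 + v))
O(I) + s = 1/(-100 - 104) - 3662 = 1/(-204) - 3662 = -1/204 - 3662 = -747049/204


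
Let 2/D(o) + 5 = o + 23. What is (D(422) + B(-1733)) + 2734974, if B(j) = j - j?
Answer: 601694281/220 ≈ 2.7350e+6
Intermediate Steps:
D(o) = 2/(18 + o) (D(o) = 2/(-5 + (o + 23)) = 2/(-5 + (23 + o)) = 2/(18 + o))
B(j) = 0
(D(422) + B(-1733)) + 2734974 = (2/(18 + 422) + 0) + 2734974 = (2/440 + 0) + 2734974 = (2*(1/440) + 0) + 2734974 = (1/220 + 0) + 2734974 = 1/220 + 2734974 = 601694281/220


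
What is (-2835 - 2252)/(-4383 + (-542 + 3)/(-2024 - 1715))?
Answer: 19020293/16387498 ≈ 1.1607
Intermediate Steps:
(-2835 - 2252)/(-4383 + (-542 + 3)/(-2024 - 1715)) = -5087/(-4383 - 539/(-3739)) = -5087/(-4383 - 539*(-1/3739)) = -5087/(-4383 + 539/3739) = -5087/(-16387498/3739) = -5087*(-3739/16387498) = 19020293/16387498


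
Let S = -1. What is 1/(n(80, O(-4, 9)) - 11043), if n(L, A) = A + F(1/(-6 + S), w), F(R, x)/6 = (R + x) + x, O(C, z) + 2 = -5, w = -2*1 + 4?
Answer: -7/77188 ≈ -9.0688e-5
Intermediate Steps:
w = 2 (w = -2 + 4 = 2)
O(C, z) = -7 (O(C, z) = -2 - 5 = -7)
F(R, x) = 6*R + 12*x (F(R, x) = 6*((R + x) + x) = 6*(R + 2*x) = 6*R + 12*x)
n(L, A) = 162/7 + A (n(L, A) = A + (6/(-6 - 1) + 12*2) = A + (6/(-7) + 24) = A + (6*(-⅐) + 24) = A + (-6/7 + 24) = A + 162/7 = 162/7 + A)
1/(n(80, O(-4, 9)) - 11043) = 1/((162/7 - 7) - 11043) = 1/(113/7 - 11043) = 1/(-77188/7) = -7/77188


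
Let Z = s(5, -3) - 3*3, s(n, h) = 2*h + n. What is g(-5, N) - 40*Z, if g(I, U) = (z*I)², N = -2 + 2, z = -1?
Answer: 425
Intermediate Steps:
s(n, h) = n + 2*h
N = 0
Z = -10 (Z = (5 + 2*(-3)) - 3*3 = (5 - 6) - 9 = -1 - 9 = -10)
g(I, U) = I² (g(I, U) = (-I)² = I²)
g(-5, N) - 40*Z = (-5)² - 40*(-10) = 25 + 400 = 425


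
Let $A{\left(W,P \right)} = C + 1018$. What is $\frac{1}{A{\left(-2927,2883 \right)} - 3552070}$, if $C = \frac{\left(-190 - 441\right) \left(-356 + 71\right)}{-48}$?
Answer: $- \frac{16}{56876777} \approx -2.8131 \cdot 10^{-7}$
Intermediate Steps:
$C = - \frac{59945}{16}$ ($C = \left(-631\right) \left(-285\right) \left(- \frac{1}{48}\right) = 179835 \left(- \frac{1}{48}\right) = - \frac{59945}{16} \approx -3746.6$)
$A{\left(W,P \right)} = - \frac{43657}{16}$ ($A{\left(W,P \right)} = - \frac{59945}{16} + 1018 = - \frac{43657}{16}$)
$\frac{1}{A{\left(-2927,2883 \right)} - 3552070} = \frac{1}{- \frac{43657}{16} - 3552070} = \frac{1}{- \frac{56876777}{16}} = - \frac{16}{56876777}$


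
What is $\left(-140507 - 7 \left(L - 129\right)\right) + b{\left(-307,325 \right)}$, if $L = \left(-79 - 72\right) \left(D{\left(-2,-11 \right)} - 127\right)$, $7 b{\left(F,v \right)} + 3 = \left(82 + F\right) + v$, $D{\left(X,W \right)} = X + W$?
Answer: $- \frac{2012991}{7} \approx -2.8757 \cdot 10^{5}$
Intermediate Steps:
$D{\left(X,W \right)} = W + X$
$b{\left(F,v \right)} = \frac{79}{7} + \frac{F}{7} + \frac{v}{7}$ ($b{\left(F,v \right)} = - \frac{3}{7} + \frac{\left(82 + F\right) + v}{7} = - \frac{3}{7} + \frac{82 + F + v}{7} = - \frac{3}{7} + \left(\frac{82}{7} + \frac{F}{7} + \frac{v}{7}\right) = \frac{79}{7} + \frac{F}{7} + \frac{v}{7}$)
$L = 21140$ ($L = \left(-79 - 72\right) \left(\left(-11 - 2\right) - 127\right) = - 151 \left(-13 - 127\right) = \left(-151\right) \left(-140\right) = 21140$)
$\left(-140507 - 7 \left(L - 129\right)\right) + b{\left(-307,325 \right)} = \left(-140507 - 7 \left(21140 - 129\right)\right) + \left(\frac{79}{7} + \frac{1}{7} \left(-307\right) + \frac{1}{7} \cdot 325\right) = \left(-140507 - 147077\right) + \left(\frac{79}{7} - \frac{307}{7} + \frac{325}{7}\right) = \left(-140507 - 147077\right) + \frac{97}{7} = -287584 + \frac{97}{7} = - \frac{2012991}{7}$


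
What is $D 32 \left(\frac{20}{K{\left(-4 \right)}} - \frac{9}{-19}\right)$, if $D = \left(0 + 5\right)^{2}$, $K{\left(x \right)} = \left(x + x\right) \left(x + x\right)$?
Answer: $\frac{11950}{19} \approx 628.95$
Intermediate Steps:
$K{\left(x \right)} = 4 x^{2}$ ($K{\left(x \right)} = 2 x 2 x = 4 x^{2}$)
$D = 25$ ($D = 5^{2} = 25$)
$D 32 \left(\frac{20}{K{\left(-4 \right)}} - \frac{9}{-19}\right) = 25 \cdot 32 \left(\frac{20}{4 \left(-4\right)^{2}} - \frac{9}{-19}\right) = 800 \left(\frac{20}{4 \cdot 16} - - \frac{9}{19}\right) = 800 \left(\frac{20}{64} + \frac{9}{19}\right) = 800 \left(20 \cdot \frac{1}{64} + \frac{9}{19}\right) = 800 \left(\frac{5}{16} + \frac{9}{19}\right) = 800 \cdot \frac{239}{304} = \frac{11950}{19}$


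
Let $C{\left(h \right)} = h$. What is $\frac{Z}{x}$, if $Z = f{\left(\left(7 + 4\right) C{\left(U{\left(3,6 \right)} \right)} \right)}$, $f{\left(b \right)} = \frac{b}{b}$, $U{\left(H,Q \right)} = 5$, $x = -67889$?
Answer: $- \frac{1}{67889} \approx -1.473 \cdot 10^{-5}$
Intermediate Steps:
$f{\left(b \right)} = 1$
$Z = 1$
$\frac{Z}{x} = 1 \frac{1}{-67889} = 1 \left(- \frac{1}{67889}\right) = - \frac{1}{67889}$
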